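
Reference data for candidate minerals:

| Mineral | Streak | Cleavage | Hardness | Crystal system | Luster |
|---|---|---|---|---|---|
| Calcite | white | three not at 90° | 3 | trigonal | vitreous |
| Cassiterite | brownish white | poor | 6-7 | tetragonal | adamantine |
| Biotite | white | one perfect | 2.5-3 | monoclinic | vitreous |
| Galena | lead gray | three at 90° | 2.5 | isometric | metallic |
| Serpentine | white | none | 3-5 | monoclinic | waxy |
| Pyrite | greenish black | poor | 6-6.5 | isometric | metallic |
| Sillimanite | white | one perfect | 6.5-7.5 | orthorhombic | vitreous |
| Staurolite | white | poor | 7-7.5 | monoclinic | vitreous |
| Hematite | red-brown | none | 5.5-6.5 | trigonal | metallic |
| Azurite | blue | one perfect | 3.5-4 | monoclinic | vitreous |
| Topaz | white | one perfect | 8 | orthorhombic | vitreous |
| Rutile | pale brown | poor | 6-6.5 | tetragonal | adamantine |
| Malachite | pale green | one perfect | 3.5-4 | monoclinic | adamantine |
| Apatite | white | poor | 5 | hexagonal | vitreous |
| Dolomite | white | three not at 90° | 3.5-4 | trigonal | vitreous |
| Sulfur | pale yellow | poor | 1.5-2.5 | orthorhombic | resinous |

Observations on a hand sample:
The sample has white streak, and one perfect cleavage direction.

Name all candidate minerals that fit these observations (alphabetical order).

White streak: only Calcite, Biotite, Serpentine, Sillimanite, Staurolite, Topaz, Apatite, Dolomite remain.
One perfect cleavage direction: narrows the field to Biotite, Sillimanite, Topaz.
Consistent with every observation: Biotite, Sillimanite, Topaz.

Biotite, Sillimanite, Topaz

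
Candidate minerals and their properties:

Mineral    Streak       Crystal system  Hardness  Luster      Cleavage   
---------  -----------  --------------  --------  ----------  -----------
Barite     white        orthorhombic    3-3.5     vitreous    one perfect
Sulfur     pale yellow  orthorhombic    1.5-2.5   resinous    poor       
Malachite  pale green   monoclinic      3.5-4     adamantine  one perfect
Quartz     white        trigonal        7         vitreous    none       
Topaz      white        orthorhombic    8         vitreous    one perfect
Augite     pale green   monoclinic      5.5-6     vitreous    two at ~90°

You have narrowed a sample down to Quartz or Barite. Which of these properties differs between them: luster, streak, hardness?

hardness

Luster: both vitreous — no difference.
Streak: both white — no difference.
Hardness: Quartz 7, Barite 3-3.5 — different.
Hardness is the diagnostic property here.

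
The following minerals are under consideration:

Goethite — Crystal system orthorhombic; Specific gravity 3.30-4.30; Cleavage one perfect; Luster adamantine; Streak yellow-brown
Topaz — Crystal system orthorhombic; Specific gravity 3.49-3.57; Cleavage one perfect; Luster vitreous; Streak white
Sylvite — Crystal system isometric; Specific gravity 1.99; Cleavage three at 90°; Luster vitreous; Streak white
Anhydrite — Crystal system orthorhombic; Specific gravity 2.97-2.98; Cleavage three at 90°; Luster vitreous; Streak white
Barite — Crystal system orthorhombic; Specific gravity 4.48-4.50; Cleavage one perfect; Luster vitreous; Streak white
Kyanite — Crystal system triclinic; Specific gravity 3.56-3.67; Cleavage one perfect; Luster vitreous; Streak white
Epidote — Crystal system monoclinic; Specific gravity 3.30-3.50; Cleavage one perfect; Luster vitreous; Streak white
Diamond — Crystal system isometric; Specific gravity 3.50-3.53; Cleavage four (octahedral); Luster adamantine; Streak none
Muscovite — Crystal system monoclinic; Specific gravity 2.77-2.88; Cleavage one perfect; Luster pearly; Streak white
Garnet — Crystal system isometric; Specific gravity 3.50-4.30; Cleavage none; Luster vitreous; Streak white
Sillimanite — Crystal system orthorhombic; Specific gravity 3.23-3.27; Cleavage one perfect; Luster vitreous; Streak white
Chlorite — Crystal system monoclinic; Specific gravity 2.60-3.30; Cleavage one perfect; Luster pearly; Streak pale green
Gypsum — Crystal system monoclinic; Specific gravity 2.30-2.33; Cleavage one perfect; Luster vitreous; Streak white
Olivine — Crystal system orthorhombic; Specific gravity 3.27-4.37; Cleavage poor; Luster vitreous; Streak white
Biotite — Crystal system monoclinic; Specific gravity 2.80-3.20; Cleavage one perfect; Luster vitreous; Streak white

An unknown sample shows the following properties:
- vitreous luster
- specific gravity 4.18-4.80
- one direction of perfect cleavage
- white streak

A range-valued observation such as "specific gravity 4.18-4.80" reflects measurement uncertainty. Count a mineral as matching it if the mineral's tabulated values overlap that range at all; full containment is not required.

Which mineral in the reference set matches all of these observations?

Vitreous luster rules out Goethite, Diamond, Muscovite, Chlorite.
Specific gravity 4.18-4.80 — leaves Barite, Garnet, Olivine.
One direction of perfect cleavage — only Barite remains.
White streak — all remaining candidates fit.
Only Barite satisfies all observations.

Barite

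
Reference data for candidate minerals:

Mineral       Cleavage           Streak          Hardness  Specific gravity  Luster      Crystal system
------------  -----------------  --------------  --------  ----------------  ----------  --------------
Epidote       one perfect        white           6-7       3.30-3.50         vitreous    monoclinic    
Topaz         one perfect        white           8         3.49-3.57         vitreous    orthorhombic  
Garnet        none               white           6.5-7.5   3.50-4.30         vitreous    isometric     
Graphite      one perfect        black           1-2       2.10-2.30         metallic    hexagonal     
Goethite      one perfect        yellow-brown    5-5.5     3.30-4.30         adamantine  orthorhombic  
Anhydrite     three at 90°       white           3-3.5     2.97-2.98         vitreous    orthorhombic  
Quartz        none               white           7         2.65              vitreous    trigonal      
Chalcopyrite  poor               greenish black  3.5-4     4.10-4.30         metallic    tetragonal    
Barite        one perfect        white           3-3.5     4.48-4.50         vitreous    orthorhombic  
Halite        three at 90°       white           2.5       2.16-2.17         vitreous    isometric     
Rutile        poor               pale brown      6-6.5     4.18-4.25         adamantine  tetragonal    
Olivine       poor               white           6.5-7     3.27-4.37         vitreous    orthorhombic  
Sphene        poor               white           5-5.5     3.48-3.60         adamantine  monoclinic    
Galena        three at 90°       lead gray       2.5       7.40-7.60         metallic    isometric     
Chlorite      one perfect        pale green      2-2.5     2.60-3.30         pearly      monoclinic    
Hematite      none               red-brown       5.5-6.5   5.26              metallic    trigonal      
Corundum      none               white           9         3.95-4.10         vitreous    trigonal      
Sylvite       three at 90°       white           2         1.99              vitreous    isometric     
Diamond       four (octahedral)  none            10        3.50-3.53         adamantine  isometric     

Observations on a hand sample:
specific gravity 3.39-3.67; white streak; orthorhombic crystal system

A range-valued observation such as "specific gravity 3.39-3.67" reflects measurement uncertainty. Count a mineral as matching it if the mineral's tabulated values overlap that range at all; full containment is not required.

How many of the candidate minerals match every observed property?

2

Specific gravity 3.39-3.67 — leaves Epidote, Topaz, Garnet, Goethite, Olivine, Sphene, Diamond.
White streak excludes Goethite, Diamond.
Orthorhombic crystal system — only Topaz, Olivine remain.
Remaining candidates: Olivine, Topaz.
That is 2 minerals.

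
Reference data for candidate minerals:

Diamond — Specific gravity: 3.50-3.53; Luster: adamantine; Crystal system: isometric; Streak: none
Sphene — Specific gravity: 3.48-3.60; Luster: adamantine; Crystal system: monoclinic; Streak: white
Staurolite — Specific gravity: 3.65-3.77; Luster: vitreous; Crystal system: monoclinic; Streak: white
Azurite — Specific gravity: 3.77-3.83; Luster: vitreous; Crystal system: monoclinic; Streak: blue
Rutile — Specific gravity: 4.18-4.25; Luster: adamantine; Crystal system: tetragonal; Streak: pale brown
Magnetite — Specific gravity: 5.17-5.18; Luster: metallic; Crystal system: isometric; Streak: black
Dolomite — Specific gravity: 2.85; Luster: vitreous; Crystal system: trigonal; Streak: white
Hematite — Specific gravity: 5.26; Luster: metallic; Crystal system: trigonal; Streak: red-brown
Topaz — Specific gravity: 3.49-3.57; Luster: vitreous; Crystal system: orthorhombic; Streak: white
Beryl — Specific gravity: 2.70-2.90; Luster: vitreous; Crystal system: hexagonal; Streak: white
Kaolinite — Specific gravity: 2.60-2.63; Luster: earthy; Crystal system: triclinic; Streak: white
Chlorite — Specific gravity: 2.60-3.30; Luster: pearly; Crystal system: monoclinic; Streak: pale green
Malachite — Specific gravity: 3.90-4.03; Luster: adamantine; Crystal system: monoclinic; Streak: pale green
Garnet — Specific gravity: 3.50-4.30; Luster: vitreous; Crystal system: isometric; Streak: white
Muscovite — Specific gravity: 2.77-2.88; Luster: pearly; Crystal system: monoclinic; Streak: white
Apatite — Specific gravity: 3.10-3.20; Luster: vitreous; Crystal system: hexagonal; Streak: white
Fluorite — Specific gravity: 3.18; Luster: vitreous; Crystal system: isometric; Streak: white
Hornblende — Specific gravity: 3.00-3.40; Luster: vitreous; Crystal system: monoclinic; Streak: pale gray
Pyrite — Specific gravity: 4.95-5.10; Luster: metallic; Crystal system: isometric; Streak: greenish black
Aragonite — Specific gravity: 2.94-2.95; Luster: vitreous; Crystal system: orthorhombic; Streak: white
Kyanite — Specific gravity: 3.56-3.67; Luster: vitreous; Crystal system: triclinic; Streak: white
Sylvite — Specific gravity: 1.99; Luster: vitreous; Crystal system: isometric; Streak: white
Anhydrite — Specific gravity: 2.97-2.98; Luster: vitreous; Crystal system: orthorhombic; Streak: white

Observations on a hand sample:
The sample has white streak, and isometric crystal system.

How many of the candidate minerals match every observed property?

White streak — leaves Sphene, Staurolite, Dolomite, Topaz, Beryl, Kaolinite, Garnet, Muscovite, Apatite, Fluorite, Aragonite, Kyanite, Sylvite, Anhydrite.
Isometric crystal system — leaves Garnet, Fluorite, Sylvite.
Consistent with every observation: Fluorite, Garnet, Sylvite.
That is 3 minerals.

3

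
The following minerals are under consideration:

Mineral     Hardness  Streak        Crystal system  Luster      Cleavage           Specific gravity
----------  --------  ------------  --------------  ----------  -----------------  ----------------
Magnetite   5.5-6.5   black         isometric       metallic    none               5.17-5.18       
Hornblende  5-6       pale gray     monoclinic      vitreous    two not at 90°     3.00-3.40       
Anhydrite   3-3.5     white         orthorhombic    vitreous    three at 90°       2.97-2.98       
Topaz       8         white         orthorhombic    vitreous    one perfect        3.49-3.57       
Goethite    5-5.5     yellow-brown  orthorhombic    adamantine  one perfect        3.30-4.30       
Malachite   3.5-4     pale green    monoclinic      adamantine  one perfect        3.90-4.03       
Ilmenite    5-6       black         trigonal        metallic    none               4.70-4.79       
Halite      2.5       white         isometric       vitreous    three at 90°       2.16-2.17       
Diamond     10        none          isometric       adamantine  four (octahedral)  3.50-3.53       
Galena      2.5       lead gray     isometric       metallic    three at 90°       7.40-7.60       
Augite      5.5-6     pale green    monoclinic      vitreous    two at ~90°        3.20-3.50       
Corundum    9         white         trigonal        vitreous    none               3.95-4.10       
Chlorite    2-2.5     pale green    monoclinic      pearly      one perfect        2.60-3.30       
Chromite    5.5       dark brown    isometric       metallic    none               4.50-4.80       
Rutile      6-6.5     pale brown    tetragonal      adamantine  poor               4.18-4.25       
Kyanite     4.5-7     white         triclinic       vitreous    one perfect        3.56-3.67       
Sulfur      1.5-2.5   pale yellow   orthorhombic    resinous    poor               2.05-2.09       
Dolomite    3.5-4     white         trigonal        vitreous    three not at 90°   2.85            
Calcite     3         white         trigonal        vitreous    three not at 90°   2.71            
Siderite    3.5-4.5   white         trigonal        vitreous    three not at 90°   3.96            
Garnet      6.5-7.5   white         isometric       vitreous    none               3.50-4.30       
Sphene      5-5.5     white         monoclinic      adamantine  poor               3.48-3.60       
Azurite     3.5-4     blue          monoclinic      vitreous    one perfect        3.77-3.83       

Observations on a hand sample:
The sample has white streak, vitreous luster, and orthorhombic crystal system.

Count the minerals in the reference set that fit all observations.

White streak — leaves Anhydrite, Topaz, Halite, Corundum, Kyanite, Dolomite, Calcite, Siderite, Garnet, Sphene.
Vitreous luster rules out Sphene.
Orthorhombic crystal system — Anhydrite, Topaz remain.
Consistent with every observation: Anhydrite, Topaz.
That is 2 minerals.

2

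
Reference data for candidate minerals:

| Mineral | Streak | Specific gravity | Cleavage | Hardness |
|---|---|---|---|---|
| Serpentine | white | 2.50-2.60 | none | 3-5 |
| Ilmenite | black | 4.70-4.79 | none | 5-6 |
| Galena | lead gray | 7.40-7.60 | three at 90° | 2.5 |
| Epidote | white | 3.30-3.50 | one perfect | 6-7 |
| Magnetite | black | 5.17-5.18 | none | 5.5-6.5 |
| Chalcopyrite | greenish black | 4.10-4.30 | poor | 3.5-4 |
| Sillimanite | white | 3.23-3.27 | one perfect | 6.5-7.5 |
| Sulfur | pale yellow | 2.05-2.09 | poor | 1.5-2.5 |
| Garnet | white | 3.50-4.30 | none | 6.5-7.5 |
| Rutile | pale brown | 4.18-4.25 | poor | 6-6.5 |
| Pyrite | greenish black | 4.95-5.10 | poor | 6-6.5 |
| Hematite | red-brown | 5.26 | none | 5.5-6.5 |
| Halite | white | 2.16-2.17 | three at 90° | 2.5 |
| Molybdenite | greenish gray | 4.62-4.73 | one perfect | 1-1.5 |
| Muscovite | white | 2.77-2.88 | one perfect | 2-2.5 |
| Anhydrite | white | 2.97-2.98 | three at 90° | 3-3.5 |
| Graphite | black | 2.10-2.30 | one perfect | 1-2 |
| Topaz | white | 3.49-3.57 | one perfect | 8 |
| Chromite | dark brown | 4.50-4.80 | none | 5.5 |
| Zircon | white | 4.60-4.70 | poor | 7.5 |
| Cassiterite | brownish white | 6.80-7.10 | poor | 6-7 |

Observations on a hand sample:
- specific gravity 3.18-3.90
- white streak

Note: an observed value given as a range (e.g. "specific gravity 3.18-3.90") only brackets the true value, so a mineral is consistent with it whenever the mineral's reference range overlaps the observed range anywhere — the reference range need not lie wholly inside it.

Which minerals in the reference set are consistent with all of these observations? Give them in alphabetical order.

Specific gravity 3.18-3.90: narrows the field to Epidote, Sillimanite, Garnet, Topaz.
White streak: consistent with all remaining minerals.
Remaining candidates: Epidote, Garnet, Sillimanite, Topaz.

Epidote, Garnet, Sillimanite, Topaz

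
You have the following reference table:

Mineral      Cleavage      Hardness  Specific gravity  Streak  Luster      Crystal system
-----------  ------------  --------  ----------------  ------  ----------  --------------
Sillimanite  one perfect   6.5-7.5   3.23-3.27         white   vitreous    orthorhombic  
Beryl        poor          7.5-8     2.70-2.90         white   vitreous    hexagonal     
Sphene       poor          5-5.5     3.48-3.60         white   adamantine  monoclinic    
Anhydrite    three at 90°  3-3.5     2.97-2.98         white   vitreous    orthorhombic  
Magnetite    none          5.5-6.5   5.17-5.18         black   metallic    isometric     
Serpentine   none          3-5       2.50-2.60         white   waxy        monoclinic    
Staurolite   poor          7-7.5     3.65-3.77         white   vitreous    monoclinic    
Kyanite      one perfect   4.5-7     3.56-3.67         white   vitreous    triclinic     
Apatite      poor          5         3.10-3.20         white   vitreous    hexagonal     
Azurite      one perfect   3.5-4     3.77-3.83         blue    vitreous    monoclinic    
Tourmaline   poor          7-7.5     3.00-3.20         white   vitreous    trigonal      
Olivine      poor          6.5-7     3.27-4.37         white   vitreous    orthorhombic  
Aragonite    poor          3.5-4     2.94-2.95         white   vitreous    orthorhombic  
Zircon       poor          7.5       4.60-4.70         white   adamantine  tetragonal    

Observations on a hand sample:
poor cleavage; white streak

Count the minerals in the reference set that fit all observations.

Poor cleavage rules out Sillimanite, Anhydrite, Magnetite, Serpentine, Kyanite, Azurite.
White streak — every remaining candidate is consistent.
Remaining candidates: Apatite, Aragonite, Beryl, Olivine, Sphene, Staurolite, Tourmaline, Zircon.
That is 8 minerals.

8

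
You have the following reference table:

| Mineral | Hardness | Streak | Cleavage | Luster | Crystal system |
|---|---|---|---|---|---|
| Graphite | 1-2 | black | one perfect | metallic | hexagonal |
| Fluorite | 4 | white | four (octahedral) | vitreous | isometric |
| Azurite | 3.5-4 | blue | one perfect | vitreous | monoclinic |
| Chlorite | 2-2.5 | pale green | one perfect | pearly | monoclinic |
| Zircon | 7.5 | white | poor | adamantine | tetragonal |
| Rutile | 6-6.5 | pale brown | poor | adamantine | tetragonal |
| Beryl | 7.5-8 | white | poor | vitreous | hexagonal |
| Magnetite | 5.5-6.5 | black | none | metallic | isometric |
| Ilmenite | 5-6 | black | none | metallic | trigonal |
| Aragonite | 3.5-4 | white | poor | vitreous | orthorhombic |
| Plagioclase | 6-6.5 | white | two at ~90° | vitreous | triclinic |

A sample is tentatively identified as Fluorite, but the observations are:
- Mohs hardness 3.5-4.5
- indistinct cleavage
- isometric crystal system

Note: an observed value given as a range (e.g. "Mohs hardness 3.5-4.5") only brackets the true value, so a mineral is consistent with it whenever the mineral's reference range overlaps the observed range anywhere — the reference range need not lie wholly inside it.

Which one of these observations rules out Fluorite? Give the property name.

Mohs hardness 3.5-4.5: Fluorite has hardness 4 — within range.
Indistinct cleavage: Fluorite has cleavage four (octahedral) — inconsistent.
Isometric crystal system: Fluorite has isometric system — within range.
The cleavage is the one property that does not fit.

cleavage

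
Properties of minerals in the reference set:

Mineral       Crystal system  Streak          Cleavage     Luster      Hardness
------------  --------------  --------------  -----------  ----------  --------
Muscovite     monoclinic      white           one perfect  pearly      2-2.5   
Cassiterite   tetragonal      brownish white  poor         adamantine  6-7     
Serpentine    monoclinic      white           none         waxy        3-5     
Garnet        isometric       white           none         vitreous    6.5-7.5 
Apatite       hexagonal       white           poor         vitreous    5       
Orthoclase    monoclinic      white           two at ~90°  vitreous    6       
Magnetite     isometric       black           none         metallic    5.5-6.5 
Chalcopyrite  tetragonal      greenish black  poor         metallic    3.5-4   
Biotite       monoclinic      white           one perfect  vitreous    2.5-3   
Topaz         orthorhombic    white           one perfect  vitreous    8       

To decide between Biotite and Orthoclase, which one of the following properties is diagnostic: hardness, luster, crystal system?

hardness

Hardness: Biotite 2.5-3, Orthoclase 6 — different.
Luster: both vitreous — shared.
Crystal system: both monoclinic — shared.
Hardness is the diagnostic property here.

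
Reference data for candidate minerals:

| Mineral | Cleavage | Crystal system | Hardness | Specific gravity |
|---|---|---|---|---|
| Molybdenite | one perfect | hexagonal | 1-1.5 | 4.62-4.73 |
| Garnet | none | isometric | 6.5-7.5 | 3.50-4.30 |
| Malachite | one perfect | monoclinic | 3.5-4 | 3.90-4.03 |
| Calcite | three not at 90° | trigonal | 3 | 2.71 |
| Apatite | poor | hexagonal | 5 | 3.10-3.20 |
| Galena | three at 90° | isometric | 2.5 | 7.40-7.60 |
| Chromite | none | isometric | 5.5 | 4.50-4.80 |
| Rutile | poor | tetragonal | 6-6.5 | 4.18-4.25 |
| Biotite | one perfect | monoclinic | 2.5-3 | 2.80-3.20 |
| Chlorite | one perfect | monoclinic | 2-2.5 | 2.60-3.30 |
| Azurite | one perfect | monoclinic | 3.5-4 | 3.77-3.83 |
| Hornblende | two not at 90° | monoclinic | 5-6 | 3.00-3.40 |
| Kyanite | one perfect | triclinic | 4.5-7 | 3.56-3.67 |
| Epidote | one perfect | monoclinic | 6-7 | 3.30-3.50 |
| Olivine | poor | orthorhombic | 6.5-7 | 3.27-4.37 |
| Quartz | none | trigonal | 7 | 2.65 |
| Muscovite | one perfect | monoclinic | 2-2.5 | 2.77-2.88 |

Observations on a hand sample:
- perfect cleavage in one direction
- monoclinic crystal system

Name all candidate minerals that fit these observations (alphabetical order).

Azurite, Biotite, Chlorite, Epidote, Malachite, Muscovite

Perfect cleavage in one direction — narrows the field to Molybdenite, Malachite, Biotite, Chlorite, Azurite, Kyanite, Epidote, Muscovite.
Monoclinic crystal system is inconsistent with Molybdenite, Kyanite.
Remaining candidates: Azurite, Biotite, Chlorite, Epidote, Malachite, Muscovite.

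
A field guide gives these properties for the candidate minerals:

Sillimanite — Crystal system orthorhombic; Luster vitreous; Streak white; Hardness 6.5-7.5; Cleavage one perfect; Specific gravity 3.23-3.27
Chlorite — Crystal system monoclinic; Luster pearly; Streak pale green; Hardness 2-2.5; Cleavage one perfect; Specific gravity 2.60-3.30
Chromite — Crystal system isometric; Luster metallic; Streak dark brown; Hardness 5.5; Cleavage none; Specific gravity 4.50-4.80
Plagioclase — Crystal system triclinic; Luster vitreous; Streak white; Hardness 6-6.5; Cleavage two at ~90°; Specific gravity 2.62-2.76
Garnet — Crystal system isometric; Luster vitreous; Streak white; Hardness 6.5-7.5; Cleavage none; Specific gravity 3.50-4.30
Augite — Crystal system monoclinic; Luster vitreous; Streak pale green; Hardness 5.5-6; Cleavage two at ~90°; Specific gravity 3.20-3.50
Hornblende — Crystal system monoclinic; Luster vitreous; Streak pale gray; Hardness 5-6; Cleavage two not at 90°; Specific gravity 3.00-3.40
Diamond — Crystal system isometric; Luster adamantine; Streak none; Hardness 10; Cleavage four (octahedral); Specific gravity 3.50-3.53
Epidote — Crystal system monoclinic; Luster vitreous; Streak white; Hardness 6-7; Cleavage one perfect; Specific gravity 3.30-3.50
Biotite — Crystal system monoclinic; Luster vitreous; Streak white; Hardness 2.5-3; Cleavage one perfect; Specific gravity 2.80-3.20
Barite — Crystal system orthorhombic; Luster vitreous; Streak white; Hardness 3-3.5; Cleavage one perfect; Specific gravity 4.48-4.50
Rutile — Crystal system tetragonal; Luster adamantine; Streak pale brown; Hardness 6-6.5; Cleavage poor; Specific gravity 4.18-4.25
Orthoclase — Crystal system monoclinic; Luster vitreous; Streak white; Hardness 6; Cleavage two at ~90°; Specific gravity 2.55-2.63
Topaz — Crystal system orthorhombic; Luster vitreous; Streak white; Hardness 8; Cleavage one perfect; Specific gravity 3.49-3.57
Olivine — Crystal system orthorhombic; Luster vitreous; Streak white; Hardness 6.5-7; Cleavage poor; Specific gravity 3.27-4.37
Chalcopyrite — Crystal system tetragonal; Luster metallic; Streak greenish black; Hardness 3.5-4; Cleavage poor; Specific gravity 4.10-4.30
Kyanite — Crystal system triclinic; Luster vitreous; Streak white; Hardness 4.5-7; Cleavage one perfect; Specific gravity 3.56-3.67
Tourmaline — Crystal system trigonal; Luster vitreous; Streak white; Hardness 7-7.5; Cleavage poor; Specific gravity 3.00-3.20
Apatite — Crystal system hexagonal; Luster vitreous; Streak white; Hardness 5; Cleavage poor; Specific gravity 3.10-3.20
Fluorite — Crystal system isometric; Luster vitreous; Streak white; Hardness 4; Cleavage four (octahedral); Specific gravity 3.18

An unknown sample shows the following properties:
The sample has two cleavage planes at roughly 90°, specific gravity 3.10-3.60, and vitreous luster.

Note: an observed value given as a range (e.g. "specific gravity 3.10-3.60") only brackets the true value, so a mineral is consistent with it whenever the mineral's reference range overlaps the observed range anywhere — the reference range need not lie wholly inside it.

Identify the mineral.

Two cleavage planes at roughly 90°: narrows the field to Plagioclase, Augite, Orthoclase.
Specific gravity 3.10-3.60: leaves Augite.
Vitreous luster: consistent with all remaining minerals.
The only mineral consistent with every observation is Augite.

Augite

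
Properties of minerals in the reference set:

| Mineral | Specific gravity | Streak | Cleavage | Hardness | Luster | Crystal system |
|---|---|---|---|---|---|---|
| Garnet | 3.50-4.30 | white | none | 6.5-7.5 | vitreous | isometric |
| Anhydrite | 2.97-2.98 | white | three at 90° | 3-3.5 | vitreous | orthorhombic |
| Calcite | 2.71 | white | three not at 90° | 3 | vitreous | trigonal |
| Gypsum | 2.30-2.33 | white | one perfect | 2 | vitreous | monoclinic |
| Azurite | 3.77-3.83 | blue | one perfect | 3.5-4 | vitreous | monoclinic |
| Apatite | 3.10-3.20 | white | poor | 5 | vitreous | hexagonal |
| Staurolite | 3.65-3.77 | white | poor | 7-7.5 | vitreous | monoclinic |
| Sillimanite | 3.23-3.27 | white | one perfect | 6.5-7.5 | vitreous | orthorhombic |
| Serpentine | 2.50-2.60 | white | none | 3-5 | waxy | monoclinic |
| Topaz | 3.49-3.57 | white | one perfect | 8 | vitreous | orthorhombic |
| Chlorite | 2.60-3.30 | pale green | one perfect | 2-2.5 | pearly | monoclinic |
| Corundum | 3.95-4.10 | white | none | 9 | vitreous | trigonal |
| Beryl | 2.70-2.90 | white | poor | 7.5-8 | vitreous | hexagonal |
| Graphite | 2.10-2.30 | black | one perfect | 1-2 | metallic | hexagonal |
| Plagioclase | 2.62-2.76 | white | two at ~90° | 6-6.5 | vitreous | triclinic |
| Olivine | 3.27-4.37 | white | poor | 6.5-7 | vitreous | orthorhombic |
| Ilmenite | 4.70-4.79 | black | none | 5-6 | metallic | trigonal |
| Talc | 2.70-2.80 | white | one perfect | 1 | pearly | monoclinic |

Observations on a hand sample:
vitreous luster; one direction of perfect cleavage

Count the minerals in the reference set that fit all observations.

Vitreous luster eliminates Serpentine, Chlorite, Graphite, Ilmenite, Talc.
One direction of perfect cleavage — only Gypsum, Azurite, Sillimanite, Topaz remain.
Consistent with every observation: Azurite, Gypsum, Sillimanite, Topaz.
That is 4 minerals.

4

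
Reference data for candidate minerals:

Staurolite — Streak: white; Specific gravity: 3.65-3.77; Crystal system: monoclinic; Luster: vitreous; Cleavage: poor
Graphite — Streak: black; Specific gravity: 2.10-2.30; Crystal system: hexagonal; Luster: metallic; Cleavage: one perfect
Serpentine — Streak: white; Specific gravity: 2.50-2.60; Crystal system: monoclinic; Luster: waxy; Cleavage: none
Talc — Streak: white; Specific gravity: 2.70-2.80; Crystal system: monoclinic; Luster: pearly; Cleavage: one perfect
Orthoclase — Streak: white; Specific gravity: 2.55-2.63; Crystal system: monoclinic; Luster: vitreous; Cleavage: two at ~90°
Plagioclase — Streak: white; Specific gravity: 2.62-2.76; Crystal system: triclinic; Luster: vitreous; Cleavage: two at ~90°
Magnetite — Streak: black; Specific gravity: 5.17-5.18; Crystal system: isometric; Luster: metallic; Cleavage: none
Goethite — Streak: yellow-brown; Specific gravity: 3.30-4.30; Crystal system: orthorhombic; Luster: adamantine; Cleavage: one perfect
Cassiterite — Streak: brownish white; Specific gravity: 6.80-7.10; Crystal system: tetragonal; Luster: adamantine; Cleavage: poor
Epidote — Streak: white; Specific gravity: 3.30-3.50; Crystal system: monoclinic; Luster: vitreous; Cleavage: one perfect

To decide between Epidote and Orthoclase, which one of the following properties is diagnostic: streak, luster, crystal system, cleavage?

cleavage

Streak: both white — same for both.
Luster: both vitreous — same for both.
Crystal system: both monoclinic — same for both.
Cleavage: Epidote one perfect, Orthoclase two at ~90° — these differ.
Only cleavage differs between Epidote and Orthoclase among the listed tests.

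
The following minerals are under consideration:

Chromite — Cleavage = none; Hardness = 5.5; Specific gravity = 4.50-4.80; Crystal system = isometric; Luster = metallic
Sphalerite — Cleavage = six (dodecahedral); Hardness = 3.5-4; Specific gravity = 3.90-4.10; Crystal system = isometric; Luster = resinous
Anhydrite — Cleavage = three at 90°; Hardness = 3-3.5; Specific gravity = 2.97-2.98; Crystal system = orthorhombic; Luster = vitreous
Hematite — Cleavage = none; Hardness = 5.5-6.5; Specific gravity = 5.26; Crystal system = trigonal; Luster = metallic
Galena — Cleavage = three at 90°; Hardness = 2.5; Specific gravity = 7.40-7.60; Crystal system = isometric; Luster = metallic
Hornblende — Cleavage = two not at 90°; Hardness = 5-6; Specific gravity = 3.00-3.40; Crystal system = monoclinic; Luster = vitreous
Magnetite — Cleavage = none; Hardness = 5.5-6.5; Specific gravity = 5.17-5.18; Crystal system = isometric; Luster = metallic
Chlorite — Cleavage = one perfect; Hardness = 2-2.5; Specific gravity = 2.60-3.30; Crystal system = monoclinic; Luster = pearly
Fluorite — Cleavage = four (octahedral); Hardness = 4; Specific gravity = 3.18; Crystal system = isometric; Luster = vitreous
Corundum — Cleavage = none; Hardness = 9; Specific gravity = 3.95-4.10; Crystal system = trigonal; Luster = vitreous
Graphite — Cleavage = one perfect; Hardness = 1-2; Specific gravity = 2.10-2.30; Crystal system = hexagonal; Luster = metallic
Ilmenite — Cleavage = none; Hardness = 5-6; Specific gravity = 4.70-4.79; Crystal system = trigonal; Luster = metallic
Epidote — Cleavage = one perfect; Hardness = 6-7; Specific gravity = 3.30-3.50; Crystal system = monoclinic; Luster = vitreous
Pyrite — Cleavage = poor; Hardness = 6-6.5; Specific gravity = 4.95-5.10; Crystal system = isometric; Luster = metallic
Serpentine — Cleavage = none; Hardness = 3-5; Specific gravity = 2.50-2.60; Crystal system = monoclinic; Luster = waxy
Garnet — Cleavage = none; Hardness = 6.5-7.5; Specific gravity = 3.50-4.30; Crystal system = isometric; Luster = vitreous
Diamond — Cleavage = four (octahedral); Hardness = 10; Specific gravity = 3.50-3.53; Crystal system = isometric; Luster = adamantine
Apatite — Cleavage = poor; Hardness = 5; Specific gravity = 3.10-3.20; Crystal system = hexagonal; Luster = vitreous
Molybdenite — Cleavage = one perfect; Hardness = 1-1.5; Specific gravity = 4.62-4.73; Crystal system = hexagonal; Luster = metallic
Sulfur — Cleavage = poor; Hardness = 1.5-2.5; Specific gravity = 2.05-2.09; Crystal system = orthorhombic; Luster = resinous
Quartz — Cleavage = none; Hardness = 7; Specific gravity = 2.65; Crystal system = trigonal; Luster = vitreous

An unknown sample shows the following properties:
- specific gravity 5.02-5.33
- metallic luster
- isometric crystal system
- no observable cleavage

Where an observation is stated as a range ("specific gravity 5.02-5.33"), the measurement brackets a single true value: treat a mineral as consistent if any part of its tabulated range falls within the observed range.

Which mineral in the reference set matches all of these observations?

Magnetite

Specific gravity 5.02-5.33 — only Hematite, Magnetite, Pyrite remain.
Metallic luster — every remaining candidate is consistent.
Isometric crystal system rules out Hematite.
No observable cleavage eliminates Pyrite.
Only Magnetite satisfies all observations.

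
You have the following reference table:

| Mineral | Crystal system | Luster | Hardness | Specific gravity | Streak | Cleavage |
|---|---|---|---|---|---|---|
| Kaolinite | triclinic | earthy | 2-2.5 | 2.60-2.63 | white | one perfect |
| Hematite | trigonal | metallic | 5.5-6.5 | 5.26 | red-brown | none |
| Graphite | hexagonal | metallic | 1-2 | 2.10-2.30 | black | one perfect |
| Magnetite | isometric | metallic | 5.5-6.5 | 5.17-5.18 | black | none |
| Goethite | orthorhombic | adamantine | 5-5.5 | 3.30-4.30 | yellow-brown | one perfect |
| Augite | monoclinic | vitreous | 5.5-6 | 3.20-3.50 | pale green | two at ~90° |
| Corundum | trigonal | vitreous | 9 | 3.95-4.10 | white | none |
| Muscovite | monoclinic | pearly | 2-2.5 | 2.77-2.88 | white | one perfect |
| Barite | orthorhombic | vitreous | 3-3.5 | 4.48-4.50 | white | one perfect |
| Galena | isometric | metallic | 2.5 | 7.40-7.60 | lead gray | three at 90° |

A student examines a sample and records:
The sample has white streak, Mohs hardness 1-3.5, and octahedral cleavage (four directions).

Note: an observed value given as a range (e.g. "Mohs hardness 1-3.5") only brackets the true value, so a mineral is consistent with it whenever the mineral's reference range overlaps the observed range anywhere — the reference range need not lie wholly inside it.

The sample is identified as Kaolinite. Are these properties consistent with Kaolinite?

No

White streak — fits Kaolinite (white streak).
Mohs hardness 1-3.5 — fits Kaolinite (hardness 2-2.5).
Octahedral cleavage (four directions) — Kaolinite has cleavage one perfect; inconsistent.
Kaolinite is excluded by the cleavage.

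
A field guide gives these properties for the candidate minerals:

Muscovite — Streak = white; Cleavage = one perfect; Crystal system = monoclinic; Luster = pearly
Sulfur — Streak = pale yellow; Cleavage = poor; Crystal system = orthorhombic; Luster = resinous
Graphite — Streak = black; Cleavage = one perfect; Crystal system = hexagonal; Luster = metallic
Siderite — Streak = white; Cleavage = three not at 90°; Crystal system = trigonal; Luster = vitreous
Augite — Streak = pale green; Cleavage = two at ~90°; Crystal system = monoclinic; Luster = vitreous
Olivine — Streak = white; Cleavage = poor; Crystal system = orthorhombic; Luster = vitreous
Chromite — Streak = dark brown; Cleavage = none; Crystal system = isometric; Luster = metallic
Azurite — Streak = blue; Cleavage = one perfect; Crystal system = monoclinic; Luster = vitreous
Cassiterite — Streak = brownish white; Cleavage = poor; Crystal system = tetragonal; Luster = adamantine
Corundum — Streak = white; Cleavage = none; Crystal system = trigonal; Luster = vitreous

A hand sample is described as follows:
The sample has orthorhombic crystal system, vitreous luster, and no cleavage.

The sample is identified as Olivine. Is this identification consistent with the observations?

Orthorhombic crystal system — fits Olivine (orthorhombic system).
Vitreous luster — fits Olivine (vitreous luster).
No cleavage — Olivine has cleavage poor; inconsistent.
The cleavage observation rules out Olivine.

Inconsistent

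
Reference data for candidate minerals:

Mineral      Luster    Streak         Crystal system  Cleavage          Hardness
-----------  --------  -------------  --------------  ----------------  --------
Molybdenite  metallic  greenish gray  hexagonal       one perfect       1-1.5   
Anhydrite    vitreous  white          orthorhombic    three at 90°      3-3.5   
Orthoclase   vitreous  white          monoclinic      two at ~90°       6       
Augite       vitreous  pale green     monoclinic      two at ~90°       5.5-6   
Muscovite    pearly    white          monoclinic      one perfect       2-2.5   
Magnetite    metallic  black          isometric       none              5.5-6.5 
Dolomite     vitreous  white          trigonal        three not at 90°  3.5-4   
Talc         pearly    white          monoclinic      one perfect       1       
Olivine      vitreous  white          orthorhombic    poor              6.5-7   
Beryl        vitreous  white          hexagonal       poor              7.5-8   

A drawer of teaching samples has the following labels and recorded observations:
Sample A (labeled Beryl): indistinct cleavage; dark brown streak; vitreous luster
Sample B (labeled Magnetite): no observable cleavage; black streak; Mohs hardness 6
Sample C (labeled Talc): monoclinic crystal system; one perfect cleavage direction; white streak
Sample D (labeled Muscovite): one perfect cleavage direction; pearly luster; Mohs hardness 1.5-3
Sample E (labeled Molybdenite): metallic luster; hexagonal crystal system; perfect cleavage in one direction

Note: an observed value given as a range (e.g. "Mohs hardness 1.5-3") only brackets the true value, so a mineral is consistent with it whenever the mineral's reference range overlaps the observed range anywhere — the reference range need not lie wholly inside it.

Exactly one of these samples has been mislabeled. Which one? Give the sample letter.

A

Sample A: dark brown streak is outside the reference for Beryl (white streak) — mislabeled.
Sample B: every observation is compatible with the reference values for Magnetite.
Sample C: every observation is compatible with the reference values for Talc.
Sample D: every observation is compatible with the reference values for Muscovite.
Sample E: every observation is compatible with the reference values for Molybdenite.
The mislabeled specimen is A.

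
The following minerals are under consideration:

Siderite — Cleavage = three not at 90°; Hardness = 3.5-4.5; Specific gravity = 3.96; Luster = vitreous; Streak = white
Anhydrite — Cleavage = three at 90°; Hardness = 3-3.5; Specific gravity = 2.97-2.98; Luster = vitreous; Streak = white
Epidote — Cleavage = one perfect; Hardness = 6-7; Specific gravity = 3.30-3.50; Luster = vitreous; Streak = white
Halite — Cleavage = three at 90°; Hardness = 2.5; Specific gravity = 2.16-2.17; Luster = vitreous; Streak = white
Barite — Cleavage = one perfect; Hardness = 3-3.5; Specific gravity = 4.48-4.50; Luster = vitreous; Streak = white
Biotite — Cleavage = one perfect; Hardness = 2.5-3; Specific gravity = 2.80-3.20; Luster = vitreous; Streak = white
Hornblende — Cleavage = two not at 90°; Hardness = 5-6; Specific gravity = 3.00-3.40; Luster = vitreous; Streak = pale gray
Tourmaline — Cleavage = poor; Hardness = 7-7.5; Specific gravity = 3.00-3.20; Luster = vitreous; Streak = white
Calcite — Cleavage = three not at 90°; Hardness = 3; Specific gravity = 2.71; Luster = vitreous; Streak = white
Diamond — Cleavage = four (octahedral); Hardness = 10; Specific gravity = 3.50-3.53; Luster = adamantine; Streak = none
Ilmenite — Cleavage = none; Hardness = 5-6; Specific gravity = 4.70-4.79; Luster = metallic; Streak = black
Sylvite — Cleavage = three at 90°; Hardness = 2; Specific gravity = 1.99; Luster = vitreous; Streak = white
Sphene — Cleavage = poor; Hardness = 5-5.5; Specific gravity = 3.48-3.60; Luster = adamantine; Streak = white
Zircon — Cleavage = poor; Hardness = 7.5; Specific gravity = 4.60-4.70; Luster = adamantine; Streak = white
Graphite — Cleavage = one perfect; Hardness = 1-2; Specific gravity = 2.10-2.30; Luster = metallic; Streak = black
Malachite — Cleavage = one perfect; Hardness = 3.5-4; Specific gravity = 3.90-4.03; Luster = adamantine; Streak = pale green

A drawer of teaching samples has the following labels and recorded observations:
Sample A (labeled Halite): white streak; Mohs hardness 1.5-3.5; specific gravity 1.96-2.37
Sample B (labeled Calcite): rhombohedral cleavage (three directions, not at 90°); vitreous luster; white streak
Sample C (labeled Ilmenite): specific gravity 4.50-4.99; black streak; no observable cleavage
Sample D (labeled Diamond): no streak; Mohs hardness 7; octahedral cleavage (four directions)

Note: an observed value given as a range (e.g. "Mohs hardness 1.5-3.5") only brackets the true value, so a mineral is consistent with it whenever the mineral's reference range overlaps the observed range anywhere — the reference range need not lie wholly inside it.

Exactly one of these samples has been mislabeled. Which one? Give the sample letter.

D

Sample A: observations are consistent with Halite.
Sample B: observations are consistent with Calcite.
Sample C: observations are consistent with Ilmenite.
Sample D: Mohs hardness 7 is outside the reference for Diamond (hardness 10) — mislabeled.
Sample D is the mislabeled one.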